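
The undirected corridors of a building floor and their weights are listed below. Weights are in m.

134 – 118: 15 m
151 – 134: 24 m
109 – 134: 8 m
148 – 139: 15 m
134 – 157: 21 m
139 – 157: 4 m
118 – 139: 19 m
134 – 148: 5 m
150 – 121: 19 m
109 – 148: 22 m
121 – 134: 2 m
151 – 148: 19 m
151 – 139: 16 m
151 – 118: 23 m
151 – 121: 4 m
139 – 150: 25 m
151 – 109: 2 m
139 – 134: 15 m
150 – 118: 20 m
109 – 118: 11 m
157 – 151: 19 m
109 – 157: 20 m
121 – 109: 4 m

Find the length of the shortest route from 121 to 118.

15 m

Compare a few routes:
121 - 134 - 109 - 118: 2+8+11 = 21
121 - 109 - 118: 4+11 = 15
121 - 151 - 109 - 118: 4+2+11 = 17
121 - 134 - 118: 2+15 = 17
The minimum is 15 m via 121 - 109 - 118.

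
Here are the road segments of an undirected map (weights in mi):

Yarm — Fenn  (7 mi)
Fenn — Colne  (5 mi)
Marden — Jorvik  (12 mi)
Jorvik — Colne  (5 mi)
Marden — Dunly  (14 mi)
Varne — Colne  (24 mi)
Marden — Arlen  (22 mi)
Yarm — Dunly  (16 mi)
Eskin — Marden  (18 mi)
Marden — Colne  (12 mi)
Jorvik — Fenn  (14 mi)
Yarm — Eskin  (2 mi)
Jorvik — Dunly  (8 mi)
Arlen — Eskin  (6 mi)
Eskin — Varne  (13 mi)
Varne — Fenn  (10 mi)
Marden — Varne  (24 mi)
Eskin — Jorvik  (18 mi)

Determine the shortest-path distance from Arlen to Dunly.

Candidate routes:
Arlen–Eskin–Jorvik–Dunly: 6+18+8 = 32
Arlen–Eskin–Yarm–Dunly: 6+2+16 = 24
Cheapest is Arlen–Eskin–Yarm–Dunly at 24 mi.

24 mi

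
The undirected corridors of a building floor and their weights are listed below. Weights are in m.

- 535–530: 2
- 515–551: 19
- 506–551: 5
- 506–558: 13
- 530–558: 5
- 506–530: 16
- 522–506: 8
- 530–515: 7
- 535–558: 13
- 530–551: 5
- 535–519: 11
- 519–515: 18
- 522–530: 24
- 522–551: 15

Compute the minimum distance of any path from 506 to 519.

23 m

Shortest distances from 506:
506: 0
551: 5  (via 506)
522: 8  (via 506)
530: 10  (via 551)
535: 12  (via 530)
558: 13  (via 506)
515: 17  (via 530)
519: 23  (via 535)
Shortest route: 506–551–530–535–519 = 23 m.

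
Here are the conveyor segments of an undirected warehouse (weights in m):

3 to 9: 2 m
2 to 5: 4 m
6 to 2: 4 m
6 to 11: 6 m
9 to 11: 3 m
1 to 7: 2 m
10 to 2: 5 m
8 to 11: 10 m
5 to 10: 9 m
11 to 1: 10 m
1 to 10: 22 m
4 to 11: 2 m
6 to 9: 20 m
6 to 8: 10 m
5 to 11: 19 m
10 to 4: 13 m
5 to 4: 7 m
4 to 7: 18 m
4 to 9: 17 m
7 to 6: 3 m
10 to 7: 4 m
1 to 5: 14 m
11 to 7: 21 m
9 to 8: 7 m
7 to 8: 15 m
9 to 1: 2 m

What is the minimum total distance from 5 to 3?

14 m

Running Dijkstra from 5:
5: 0
2: 4  (via 5)
4: 7  (via 5)
6: 8  (via 2)
10: 9  (via 5)
11: 9  (via 4)
7: 11  (via 6)
9: 12  (via 11)
1: 13  (via 7)
3: 14  (via 9)
Shortest route: 5–4–11–9–3 = 14 m.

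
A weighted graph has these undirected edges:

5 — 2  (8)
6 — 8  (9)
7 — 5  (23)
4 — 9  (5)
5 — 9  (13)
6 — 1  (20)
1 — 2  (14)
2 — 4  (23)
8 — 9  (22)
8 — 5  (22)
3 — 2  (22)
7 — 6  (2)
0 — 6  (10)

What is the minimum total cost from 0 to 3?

Candidate routes:
0–6–7–5–2–3: 10+2+23+8+22 = 65
0–6–1–2–3: 10+20+14+22 = 66
Cheapest is 0–6–7–5–2–3 at 65.

65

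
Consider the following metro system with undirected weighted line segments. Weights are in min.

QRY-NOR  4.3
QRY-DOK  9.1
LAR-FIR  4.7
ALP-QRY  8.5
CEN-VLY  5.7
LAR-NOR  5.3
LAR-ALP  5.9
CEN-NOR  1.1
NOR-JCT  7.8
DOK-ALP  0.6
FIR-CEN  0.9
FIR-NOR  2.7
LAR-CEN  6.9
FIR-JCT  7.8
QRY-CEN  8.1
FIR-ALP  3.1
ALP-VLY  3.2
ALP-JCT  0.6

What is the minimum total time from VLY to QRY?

11.1 min

Enumerating some paths:
VLY → CEN → NOR → QRY: 5.7+1.1+4.3 = 11.1
VLY → ALP → QRY: 3.2+8.5 = 11.7
The minimum is 11.1 min via VLY → CEN → NOR → QRY.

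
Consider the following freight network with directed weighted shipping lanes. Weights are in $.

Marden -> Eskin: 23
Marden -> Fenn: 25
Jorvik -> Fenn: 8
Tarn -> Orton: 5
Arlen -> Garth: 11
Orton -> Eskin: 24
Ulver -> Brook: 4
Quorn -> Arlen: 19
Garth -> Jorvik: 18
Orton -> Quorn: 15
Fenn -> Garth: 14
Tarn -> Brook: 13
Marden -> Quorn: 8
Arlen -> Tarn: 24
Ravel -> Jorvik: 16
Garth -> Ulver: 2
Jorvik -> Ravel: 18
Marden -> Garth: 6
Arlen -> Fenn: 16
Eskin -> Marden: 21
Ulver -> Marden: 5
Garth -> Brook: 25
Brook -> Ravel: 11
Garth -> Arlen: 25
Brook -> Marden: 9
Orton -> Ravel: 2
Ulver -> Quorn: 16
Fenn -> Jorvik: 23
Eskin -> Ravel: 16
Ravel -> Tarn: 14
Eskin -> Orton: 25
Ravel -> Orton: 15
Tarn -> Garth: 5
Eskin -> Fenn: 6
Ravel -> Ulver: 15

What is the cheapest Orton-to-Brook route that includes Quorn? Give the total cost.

$51

Best Orton to Quorn: Orton → Quorn costing 15
Shortest Quorn→Brook: Quorn → Arlen → Garth → Ulver → Brook = 36
Total via Quorn: 15 + 36 = $51.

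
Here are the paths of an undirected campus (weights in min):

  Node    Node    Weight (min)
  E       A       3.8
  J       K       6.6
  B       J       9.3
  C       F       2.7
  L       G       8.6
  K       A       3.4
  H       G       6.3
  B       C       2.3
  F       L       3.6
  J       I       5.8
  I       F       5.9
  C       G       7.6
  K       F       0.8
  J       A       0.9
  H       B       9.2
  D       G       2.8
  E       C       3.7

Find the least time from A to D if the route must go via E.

Best A to E: A–E costing 3.8
Best E to D: E–C–G–D costing 14.1
Total via E: 3.8 + 14.1 = 17.9 min.

17.9 min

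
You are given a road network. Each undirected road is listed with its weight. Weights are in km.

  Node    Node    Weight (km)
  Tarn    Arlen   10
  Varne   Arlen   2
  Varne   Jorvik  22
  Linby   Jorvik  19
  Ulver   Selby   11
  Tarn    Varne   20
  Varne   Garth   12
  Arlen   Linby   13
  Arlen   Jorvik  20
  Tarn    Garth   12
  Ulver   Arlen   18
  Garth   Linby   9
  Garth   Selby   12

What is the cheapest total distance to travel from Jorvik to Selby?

Compare a few routes:
Jorvik - Arlen - Varne - Garth - Selby: 20+2+12+12 = 46
Jorvik - Linby - Garth - Selby: 19+9+12 = 40
Jorvik - Varne - Garth - Selby: 22+12+12 = 46
Cheapest is Jorvik - Linby - Garth - Selby at 40 km.

40 km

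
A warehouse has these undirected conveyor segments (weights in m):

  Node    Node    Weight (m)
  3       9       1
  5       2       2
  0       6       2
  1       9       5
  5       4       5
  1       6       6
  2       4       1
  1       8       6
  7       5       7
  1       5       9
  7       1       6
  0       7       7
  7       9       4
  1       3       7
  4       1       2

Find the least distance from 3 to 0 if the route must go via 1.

14 m

Best 3 to 1: 3 → 9 → 1 costing 6
Best 1 to 0: 1 → 6 → 0 costing 8
Total via 1: 6 + 8 = 14 m.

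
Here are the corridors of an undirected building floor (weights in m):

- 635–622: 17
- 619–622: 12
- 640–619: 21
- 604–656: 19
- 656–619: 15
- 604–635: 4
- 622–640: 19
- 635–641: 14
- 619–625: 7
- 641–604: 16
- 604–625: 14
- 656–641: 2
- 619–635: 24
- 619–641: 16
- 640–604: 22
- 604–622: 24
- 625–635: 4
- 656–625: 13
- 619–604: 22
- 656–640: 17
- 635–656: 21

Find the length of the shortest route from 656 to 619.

15 m

Settle nodes by increasing distance from 656:
656: 0
641: 2  (via 656)
625: 13  (via 656)
619: 15  (via 656)
Shortest route: 656 → 619 = 15 m.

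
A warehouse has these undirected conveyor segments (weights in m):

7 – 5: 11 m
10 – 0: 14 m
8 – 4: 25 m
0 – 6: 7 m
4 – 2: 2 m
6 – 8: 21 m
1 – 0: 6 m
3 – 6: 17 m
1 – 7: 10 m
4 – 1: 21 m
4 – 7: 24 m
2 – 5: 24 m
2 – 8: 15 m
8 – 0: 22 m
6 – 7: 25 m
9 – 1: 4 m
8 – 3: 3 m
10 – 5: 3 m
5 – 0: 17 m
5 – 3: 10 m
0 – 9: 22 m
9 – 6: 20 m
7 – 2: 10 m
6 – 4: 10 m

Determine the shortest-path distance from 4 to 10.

Running Dijkstra from 4:
4: 0
2: 2  (via 4)
6: 10  (via 4)
7: 12  (via 2)
0: 17  (via 6)
8: 17  (via 2)
3: 20  (via 8)
1: 21  (via 4)
5: 23  (via 7)
9: 25  (via 1)
10: 26  (via 5)
Shortest route: 4–2–7–5–10 = 26 m.

26 m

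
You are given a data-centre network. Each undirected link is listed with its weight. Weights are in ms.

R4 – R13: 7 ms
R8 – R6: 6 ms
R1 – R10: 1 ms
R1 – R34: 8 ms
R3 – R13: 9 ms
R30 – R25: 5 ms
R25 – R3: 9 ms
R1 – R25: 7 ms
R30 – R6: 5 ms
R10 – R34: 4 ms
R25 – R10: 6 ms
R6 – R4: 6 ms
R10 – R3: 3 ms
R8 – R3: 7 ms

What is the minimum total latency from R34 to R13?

16 ms

Settle nodes by increasing distance from R34:
R34: 0
R10: 4  (via R34)
R1: 5  (via R10)
R3: 7  (via R10)
R25: 10  (via R10)
R8: 14  (via R3)
R30: 15  (via R25)
R13: 16  (via R3)
Shortest route: R34 → R10 → R3 → R13 = 16 ms.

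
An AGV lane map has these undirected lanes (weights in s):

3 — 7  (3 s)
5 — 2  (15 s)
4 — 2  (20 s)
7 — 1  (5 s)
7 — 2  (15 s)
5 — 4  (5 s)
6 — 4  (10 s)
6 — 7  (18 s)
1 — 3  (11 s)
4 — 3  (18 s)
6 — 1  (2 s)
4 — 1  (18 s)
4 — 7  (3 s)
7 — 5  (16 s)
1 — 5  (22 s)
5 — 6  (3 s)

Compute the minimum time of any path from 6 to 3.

10 s

Candidate routes:
6 → 5 → 4 → 7 → 3: 3+5+3+3 = 14
6 → 1 → 7 → 3: 2+5+3 = 10
6 → 1 → 3: 2+11 = 13
6 → 4 → 7 → 3: 10+3+3 = 16
The minimum is 10 s via 6 → 1 → 7 → 3.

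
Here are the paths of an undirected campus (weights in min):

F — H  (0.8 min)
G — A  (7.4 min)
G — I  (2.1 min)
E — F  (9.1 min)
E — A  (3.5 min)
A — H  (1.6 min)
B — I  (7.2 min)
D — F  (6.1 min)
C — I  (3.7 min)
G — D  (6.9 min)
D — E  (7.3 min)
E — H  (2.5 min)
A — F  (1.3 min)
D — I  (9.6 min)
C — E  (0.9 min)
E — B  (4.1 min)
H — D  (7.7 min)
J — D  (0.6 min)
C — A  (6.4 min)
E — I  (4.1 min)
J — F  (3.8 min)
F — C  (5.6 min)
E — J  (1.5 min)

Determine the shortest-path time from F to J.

3.8 min

Shortest distances from F:
F: 0
H: 0.8  (via F)
A: 1.3  (via F)
E: 3.3  (via H)
J: 3.8  (via F)
Shortest route: F → J = 3.8 min.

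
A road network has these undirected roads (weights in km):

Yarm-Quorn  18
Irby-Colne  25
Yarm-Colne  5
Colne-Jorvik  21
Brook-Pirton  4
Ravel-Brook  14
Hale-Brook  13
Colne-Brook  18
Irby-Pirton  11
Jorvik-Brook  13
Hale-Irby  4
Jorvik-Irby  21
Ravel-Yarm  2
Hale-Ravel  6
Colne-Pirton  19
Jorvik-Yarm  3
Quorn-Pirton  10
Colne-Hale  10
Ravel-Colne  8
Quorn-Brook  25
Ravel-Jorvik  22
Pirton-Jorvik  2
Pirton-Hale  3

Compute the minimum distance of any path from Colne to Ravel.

Compare a few routes:
Colne–Ravel: 8 = 8
Colne–Yarm–Ravel: 5+2 = 7
Cheapest is Colne–Yarm–Ravel at 7 km.

7 km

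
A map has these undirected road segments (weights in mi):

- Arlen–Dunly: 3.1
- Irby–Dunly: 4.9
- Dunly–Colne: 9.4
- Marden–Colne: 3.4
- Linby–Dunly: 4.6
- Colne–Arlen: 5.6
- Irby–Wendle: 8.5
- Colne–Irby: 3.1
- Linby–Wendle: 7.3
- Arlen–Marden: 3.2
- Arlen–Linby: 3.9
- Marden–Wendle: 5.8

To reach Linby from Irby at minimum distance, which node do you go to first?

Dunly

Candidate routes:
Irby → Dunly → Arlen → Linby: 4.9+3.1+3.9 = 11.9
Irby → Dunly → Linby: 4.9+4.6 = 9.5
Irby → Colne → Arlen → Linby: 3.1+5.6+3.9 = 12.6
Cheapest is Irby → Dunly → Linby at 9.5 mi.
So from Irby the first move is to Dunly.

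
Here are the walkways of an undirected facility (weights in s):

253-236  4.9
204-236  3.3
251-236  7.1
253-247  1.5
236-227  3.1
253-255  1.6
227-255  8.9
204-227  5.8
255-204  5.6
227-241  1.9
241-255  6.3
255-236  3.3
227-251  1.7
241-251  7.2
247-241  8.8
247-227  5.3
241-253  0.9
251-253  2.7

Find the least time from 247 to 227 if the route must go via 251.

5.9 s

Best 247 to 251: 247 → 253 → 251 costing 4.2
Shortest 251→227: 251 → 227 = 1.7
Total via 251: 4.2 + 1.7 = 5.9 s.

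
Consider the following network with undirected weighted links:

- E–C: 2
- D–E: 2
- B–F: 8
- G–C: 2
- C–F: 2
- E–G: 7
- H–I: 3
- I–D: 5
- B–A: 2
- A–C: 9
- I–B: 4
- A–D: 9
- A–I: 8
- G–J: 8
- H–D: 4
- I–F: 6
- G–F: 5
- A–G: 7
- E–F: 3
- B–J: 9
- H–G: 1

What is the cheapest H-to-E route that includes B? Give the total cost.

18

Shortest H→B: H → I → B = 7
Shortest B→E: B → F → E = 11
Total via B: 7 + 11 = 18.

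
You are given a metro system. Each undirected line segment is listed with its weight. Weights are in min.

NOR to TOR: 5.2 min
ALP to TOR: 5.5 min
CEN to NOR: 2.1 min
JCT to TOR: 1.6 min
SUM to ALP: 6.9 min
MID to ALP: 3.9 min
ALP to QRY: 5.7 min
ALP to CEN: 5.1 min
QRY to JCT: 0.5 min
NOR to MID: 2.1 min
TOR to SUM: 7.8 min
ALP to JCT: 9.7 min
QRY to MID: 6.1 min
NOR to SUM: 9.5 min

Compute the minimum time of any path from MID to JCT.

Candidate routes:
MID–NOR–TOR–JCT: 2.1+5.2+1.6 = 8.9
MID–QRY–JCT: 6.1+0.5 = 6.6
The minimum is 6.6 min via MID–QRY–JCT.

6.6 min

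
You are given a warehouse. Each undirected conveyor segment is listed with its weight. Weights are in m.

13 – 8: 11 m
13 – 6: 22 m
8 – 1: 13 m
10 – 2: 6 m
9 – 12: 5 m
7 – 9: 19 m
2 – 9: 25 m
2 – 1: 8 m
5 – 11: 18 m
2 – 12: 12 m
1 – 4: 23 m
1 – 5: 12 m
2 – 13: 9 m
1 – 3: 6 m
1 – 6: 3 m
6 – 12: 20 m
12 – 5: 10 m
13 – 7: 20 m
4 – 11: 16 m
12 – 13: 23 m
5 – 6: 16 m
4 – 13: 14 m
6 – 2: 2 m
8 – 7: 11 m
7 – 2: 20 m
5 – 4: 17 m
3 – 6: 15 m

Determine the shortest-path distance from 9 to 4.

Settle nodes by increasing distance from 9:
9: 0
12: 5  (via 9)
5: 15  (via 12)
2: 17  (via 12)
6: 19  (via 2)
7: 19  (via 9)
1: 22  (via 6)
10: 23  (via 2)
13: 26  (via 2)
3: 28  (via 1)
8: 30  (via 7)
4: 32  (via 5)
Shortest route: 9 → 12 → 5 → 4 = 32 m.

32 m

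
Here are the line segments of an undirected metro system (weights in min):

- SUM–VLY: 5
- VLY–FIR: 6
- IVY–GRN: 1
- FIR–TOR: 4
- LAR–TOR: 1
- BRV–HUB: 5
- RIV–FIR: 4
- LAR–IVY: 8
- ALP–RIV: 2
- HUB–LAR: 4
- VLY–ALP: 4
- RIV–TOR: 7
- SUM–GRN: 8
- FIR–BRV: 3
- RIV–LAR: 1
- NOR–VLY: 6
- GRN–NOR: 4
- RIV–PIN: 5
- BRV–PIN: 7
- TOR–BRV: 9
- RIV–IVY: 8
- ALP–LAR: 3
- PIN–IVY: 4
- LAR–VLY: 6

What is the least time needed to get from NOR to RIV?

12 min

Compare a few routes:
NOR - VLY - ALP - RIV: 6+4+2 = 12
NOR - GRN - IVY - RIV: 4+1+8 = 13
NOR - VLY - LAR - RIV: 6+6+1 = 13
The minimum is 12 min via NOR - VLY - ALP - RIV.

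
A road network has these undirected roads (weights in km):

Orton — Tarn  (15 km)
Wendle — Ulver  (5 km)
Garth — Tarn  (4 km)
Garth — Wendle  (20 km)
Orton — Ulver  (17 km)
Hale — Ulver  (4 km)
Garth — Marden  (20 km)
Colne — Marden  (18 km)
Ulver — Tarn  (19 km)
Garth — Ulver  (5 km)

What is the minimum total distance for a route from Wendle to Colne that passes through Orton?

Shortest Wendle→Orton: Wendle–Ulver–Orton = 22
Shortest Orton→Colne: Orton–Tarn–Garth–Marden–Colne = 57
Total via Orton: 22 + 57 = 79 km.

79 km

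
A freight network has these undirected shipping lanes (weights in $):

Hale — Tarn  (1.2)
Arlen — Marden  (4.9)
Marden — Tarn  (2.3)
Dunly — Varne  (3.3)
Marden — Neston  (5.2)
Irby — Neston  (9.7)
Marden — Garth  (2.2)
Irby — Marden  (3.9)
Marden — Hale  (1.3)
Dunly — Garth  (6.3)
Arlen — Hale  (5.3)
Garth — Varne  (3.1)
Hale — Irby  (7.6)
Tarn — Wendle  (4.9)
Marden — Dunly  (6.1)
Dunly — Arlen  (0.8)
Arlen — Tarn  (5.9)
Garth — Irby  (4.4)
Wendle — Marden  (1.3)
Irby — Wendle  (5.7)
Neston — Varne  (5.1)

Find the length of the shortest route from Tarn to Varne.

Enumerating some paths:
Tarn–Hale–Arlen–Dunly–Varne: 1.2+5.3+0.8+3.3 = 10.6
Tarn–Marden–Garth–Varne: 2.3+2.2+3.1 = 7.6
Tarn–Arlen–Dunly–Varne: 5.9+0.8+3.3 = 10
Tarn–Hale–Marden–Garth–Varne: 1.2+1.3+2.2+3.1 = 7.8
Cheapest is Tarn–Marden–Garth–Varne at $7.6.

$7.6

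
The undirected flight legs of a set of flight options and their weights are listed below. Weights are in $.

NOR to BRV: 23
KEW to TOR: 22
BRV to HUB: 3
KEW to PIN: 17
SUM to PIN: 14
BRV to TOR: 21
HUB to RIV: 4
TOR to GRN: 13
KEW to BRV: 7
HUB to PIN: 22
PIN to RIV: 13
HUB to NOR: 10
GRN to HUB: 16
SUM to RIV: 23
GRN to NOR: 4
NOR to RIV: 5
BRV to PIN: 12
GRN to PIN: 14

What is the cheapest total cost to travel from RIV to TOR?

$22

Running Dijkstra from RIV:
RIV: 0
HUB: 4  (via RIV)
NOR: 5  (via RIV)
BRV: 7  (via HUB)
GRN: 9  (via NOR)
PIN: 13  (via RIV)
KEW: 14  (via BRV)
TOR: 22  (via GRN)
Shortest route: RIV–NOR–GRN–TOR = $22.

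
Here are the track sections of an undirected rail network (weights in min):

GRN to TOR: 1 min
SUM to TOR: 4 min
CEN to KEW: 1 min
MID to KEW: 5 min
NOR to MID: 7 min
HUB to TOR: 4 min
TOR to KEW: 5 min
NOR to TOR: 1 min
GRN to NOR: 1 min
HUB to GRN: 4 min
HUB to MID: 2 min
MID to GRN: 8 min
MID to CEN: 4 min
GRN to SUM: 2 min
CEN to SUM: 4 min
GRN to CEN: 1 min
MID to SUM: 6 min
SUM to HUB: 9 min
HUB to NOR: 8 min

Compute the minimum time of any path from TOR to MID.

Running Dijkstra from TOR:
TOR: 0
GRN: 1  (via TOR)
NOR: 1  (via TOR)
CEN: 2  (via GRN)
KEW: 3  (via CEN)
SUM: 3  (via GRN)
HUB: 4  (via TOR)
MID: 6  (via CEN)
Shortest route: TOR–GRN–CEN–MID = 6 min.

6 min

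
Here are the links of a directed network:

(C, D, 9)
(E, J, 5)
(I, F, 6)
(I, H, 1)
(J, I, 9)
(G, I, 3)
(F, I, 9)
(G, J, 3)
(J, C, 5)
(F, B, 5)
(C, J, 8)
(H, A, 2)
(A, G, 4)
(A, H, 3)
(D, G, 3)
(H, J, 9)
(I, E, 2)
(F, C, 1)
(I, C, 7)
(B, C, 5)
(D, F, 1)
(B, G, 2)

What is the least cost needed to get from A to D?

Candidate routes:
A - G - I - F - C - D: 4+3+6+1+9 = 23
A - H - J - C - D: 3+9+5+9 = 26
A - G - I - C - D: 4+3+7+9 = 23
A - G - J - C - D: 4+3+5+9 = 21
The minimum is 21 via A - G - J - C - D.

21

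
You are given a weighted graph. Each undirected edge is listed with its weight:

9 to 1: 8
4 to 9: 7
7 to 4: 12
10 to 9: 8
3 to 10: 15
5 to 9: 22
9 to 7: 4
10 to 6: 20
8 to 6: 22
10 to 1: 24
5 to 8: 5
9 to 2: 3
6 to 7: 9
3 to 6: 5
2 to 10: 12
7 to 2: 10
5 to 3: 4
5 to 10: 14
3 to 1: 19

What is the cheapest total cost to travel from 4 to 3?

Settle nodes by increasing distance from 4:
4: 0
9: 7  (via 4)
2: 10  (via 9)
7: 11  (via 9)
1: 15  (via 9)
10: 15  (via 9)
6: 20  (via 7)
3: 25  (via 6)
Shortest route: 4 → 9 → 7 → 6 → 3 = 25.

25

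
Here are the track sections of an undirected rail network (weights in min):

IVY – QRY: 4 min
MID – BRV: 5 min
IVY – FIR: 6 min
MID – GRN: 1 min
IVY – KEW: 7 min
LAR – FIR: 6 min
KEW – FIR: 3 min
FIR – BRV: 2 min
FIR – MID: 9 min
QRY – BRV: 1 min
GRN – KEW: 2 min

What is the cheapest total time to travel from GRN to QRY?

7 min

Candidate routes:
GRN–MID–FIR–BRV–QRY: 1+9+2+1 = 13
GRN–KEW–FIR–BRV–QRY: 2+3+2+1 = 8
GRN–KEW–IVY–QRY: 2+7+4 = 13
GRN–MID–BRV–QRY: 1+5+1 = 7
The minimum is 7 min via GRN–MID–BRV–QRY.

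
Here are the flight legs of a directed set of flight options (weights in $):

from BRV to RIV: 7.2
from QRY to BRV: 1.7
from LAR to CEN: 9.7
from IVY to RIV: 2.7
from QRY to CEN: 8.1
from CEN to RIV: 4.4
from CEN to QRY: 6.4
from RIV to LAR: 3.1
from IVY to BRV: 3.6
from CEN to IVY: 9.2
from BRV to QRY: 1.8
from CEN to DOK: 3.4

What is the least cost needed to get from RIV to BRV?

Shortest distances from RIV:
RIV: 0
LAR: 3.1  (via RIV)
CEN: 12.8  (via LAR)
DOK: 16.2  (via CEN)
QRY: 19.2  (via CEN)
BRV: 20.9  (via QRY)
Shortest route: RIV–LAR–CEN–QRY–BRV = $20.9.

$20.9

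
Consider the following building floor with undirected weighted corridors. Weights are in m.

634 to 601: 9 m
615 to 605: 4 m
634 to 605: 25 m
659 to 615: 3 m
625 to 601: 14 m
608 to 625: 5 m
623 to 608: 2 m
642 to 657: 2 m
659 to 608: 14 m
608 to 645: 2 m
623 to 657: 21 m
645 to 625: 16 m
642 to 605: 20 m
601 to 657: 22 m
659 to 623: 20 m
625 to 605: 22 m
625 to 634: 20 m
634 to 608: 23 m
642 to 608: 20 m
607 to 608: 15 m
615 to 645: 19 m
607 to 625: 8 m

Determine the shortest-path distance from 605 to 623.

23 m

Enumerating some paths:
605–615–659–608–623: 4+3+14+2 = 23
605–615–645–608–623: 4+19+2+2 = 27
The minimum is 23 m via 605–615–659–608–623.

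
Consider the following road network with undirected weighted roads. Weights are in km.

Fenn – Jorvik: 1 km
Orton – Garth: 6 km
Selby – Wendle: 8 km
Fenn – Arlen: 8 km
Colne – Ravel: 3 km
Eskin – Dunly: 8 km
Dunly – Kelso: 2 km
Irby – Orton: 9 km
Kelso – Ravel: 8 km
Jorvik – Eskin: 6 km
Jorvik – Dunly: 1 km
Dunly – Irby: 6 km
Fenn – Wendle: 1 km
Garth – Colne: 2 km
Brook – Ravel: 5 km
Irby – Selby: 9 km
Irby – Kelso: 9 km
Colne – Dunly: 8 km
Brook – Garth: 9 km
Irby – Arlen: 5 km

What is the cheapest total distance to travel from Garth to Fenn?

12 km

Candidate routes:
Garth - Colne - Dunly - Jorvik - Fenn: 2+8+1+1 = 12
Garth - Orton - Irby - Dunly - Jorvik - Fenn: 6+9+6+1+1 = 23
Garth - Colne - Ravel - Kelso - Dunly - Jorvik - Fenn: 2+3+8+2+1+1 = 17
The minimum is 12 km via Garth - Colne - Dunly - Jorvik - Fenn.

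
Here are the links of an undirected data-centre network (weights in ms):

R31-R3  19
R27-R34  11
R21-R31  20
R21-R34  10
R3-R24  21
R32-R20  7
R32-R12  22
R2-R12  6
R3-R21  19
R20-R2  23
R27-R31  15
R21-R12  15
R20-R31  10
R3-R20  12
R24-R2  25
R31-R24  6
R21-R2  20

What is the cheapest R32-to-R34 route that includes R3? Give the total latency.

Shortest R32→R3: R32 → R20 → R3 = 19
Best R3 to R34: R3 → R21 → R34 costing 29
Total via R3: 19 + 29 = 48 ms.

48 ms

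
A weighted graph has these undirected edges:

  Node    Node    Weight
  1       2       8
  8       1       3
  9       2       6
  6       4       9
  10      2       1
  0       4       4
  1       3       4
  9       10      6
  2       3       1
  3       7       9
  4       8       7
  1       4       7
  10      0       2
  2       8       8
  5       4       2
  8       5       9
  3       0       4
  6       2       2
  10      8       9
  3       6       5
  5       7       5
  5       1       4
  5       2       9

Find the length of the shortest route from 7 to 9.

Running Dijkstra from 7:
7: 0
5: 5  (via 7)
4: 7  (via 5)
1: 9  (via 5)
3: 9  (via 7)
2: 10  (via 3)
0: 11  (via 4)
10: 11  (via 2)
6: 12  (via 2)
8: 12  (via 1)
9: 16  (via 2)
Shortest route: 7 → 3 → 2 → 9 = 16.

16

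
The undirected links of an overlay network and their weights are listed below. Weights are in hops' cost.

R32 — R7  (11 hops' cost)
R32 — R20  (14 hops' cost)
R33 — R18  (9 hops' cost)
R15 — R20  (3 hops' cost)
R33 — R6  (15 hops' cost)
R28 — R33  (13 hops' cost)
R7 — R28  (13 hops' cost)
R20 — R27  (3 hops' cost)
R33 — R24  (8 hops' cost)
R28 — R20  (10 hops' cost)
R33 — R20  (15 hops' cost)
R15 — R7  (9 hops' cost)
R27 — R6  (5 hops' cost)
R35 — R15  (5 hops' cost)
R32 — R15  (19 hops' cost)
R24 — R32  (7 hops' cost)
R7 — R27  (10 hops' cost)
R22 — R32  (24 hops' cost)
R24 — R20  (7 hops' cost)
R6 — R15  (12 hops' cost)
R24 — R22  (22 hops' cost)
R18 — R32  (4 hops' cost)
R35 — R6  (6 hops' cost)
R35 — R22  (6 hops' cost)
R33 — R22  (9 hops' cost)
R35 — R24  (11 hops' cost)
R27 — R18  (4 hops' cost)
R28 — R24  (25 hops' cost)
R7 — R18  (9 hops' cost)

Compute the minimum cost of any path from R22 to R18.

Running Dijkstra from R22:
R22: 0
R35: 6  (via R22)
R33: 9  (via R22)
R15: 11  (via R35)
R6: 12  (via R35)
R20: 14  (via R15)
R24: 17  (via R35)
R27: 17  (via R6)
R18: 18  (via R33)
Shortest route: R22–R33–R18 = 18 hops' cost.

18 hops' cost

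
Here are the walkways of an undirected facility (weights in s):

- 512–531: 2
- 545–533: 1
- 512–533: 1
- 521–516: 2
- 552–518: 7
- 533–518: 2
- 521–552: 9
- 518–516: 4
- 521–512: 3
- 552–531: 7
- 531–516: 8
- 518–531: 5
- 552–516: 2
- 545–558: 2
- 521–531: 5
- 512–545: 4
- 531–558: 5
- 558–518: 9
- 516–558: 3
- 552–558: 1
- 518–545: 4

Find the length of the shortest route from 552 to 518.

Running Dijkstra from 552:
552: 0
558: 1  (via 552)
516: 2  (via 552)
545: 3  (via 558)
533: 4  (via 545)
521: 4  (via 516)
512: 5  (via 533)
518: 6  (via 516)
Shortest route: 552 → 516 → 518 = 6 s.

6 s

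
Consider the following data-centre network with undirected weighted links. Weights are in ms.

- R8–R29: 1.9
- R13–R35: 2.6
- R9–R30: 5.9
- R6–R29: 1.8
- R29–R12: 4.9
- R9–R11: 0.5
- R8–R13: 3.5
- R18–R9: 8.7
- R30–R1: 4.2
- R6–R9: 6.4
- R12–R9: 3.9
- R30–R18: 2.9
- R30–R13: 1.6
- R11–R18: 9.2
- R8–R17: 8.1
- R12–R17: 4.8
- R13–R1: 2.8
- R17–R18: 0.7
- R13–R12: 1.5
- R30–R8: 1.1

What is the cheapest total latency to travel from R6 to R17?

8.4 ms

Enumerating some paths:
R6–R29–R8–R17: 1.8+1.9+8.1 = 11.8
R6–R29–R12–R17: 1.8+4.9+4.8 = 11.5
R6–R29–R8–R30–R18–R17: 1.8+1.9+1.1+2.9+0.7 = 8.4
Cheapest is R6–R29–R8–R30–R18–R17 at 8.4 ms.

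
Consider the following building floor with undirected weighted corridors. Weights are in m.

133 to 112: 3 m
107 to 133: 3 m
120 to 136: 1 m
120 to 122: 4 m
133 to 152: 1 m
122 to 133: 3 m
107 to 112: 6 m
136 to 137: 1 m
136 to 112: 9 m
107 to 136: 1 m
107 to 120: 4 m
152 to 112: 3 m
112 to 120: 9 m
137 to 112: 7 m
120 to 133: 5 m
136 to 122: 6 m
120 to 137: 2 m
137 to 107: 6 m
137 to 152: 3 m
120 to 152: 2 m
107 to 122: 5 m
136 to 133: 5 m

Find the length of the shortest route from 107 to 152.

4 m

Running Dijkstra from 107:
107: 0
136: 1  (via 107)
137: 2  (via 136)
120: 2  (via 136)
133: 3  (via 107)
152: 4  (via 120)
Shortest route: 107–136–120–152 = 4 m.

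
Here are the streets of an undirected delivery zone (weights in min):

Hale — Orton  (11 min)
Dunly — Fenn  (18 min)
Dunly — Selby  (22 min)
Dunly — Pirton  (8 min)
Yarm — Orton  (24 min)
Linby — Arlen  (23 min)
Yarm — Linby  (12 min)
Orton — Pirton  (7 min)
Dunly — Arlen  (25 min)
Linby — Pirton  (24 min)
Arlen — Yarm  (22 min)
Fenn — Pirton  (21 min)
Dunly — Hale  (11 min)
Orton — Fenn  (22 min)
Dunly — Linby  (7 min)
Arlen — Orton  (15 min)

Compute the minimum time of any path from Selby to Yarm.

41 min

Candidate routes:
Selby–Dunly–Pirton–Orton–Yarm: 22+8+7+24 = 61
Selby–Dunly–Hale–Orton–Yarm: 22+11+11+24 = 68
Selby–Dunly–Linby–Yarm: 22+7+12 = 41
Selby–Dunly–Pirton–Linby–Yarm: 22+8+24+12 = 66
Cheapest is Selby–Dunly–Linby–Yarm at 41 min.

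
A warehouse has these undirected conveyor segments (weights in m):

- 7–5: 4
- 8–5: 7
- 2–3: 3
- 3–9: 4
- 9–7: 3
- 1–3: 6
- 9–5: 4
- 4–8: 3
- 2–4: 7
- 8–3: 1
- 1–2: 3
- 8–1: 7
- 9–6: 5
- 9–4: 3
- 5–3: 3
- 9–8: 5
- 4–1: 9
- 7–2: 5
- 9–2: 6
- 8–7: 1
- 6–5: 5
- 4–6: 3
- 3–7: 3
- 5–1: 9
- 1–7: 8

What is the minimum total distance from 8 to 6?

Shortest distances from 8:
8: 0
3: 1  (via 8)
7: 1  (via 8)
4: 3  (via 8)
2: 4  (via 3)
5: 4  (via 3)
9: 4  (via 7)
6: 6  (via 4)
Shortest route: 8–4–6 = 6 m.

6 m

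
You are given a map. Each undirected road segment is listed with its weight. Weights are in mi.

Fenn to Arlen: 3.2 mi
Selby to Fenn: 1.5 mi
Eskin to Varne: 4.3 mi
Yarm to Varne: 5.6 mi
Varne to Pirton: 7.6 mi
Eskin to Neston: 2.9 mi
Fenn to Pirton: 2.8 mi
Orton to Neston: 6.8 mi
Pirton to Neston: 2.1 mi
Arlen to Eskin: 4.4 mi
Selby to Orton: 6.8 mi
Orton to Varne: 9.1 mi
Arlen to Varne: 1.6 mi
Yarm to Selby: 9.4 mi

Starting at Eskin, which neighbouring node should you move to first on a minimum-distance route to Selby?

Arlen

Enumerating some paths:
Eskin - Varne - Pirton - Fenn - Selby: 4.3+7.6+2.8+1.5 = 16.2
Eskin - Arlen - Fenn - Selby: 4.4+3.2+1.5 = 9.1
Eskin - Neston - Pirton - Fenn - Selby: 2.9+2.1+2.8+1.5 = 9.3
Eskin - Varne - Arlen - Fenn - Selby: 4.3+1.6+3.2+1.5 = 10.6
Cheapest is Eskin - Arlen - Fenn - Selby at 9.1 mi.
So from Eskin the first move is to Arlen.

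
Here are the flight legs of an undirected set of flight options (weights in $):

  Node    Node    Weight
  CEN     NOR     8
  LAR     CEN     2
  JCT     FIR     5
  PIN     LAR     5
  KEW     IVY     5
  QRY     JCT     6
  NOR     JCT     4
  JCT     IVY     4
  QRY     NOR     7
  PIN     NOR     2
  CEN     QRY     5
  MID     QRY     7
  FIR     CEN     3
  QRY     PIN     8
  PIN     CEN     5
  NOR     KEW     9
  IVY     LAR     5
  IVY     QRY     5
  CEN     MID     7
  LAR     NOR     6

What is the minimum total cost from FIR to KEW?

$14

Settle nodes by increasing distance from FIR:
FIR: 0
CEN: 3  (via FIR)
LAR: 5  (via CEN)
JCT: 5  (via FIR)
QRY: 8  (via CEN)
PIN: 8  (via CEN)
IVY: 9  (via JCT)
NOR: 9  (via JCT)
MID: 10  (via CEN)
KEW: 14  (via IVY)
Shortest route: FIR → JCT → IVY → KEW = $14.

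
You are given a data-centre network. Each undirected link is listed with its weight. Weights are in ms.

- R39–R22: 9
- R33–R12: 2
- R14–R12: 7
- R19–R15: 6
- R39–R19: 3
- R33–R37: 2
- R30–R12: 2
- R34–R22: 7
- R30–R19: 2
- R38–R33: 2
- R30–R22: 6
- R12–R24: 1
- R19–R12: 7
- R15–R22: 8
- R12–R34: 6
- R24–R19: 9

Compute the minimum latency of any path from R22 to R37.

Settle nodes by increasing distance from R22:
R22: 0
R30: 6  (via R22)
R34: 7  (via R22)
R12: 8  (via R30)
R19: 8  (via R30)
R15: 8  (via R22)
R39: 9  (via R22)
R24: 9  (via R12)
R33: 10  (via R12)
R38: 12  (via R33)
R37: 12  (via R33)
Shortest route: R22–R30–R12–R33–R37 = 12 ms.

12 ms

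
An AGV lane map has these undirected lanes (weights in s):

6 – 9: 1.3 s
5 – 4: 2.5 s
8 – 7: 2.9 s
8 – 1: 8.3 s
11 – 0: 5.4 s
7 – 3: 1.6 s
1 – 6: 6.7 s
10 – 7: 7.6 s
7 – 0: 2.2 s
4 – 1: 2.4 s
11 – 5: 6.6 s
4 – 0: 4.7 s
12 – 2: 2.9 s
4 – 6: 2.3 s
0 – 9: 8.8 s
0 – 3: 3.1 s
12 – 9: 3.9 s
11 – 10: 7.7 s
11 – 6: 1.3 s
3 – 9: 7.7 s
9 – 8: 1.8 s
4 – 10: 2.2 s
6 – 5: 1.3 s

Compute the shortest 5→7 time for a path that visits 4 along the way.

9.4 s

Best 5 to 4: 5 → 4 costing 2.5
Shortest 4→7: 4 → 0 → 7 = 6.9
Total via 4: 2.5 + 6.9 = 9.4 s.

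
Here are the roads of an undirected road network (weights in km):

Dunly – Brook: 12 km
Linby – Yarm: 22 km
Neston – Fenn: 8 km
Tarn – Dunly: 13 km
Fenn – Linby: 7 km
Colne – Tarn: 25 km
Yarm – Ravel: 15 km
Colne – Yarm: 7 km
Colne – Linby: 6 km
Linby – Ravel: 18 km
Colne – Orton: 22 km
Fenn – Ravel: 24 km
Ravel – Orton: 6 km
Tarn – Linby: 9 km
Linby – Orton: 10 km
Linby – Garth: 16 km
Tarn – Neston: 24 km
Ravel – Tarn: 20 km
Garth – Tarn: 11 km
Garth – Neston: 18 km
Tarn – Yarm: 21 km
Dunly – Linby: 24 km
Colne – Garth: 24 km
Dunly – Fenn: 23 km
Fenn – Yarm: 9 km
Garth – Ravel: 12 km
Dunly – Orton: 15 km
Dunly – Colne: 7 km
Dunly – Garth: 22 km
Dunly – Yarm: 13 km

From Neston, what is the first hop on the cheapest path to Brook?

Compare a few routes:
Neston → Fenn → Yarm → Dunly → Brook: 8+9+13+12 = 42
Neston → Fenn → Yarm → Colne → Dunly → Brook: 8+9+7+7+12 = 43
Neston → Fenn → Linby → Colne → Dunly → Brook: 8+7+6+7+12 = 40
The minimum is 40 km via Neston → Fenn → Linby → Colne → Dunly → Brook.
So from Neston the first move is to Fenn.

Fenn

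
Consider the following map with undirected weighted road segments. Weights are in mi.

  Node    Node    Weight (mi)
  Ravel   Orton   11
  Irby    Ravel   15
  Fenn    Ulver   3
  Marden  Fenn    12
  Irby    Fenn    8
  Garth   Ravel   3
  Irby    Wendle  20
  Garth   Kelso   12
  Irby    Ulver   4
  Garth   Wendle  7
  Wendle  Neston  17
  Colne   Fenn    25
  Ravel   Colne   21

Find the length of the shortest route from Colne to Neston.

Running Dijkstra from Colne:
Colne: 0
Ravel: 21  (via Colne)
Garth: 24  (via Ravel)
Fenn: 25  (via Colne)
Ulver: 28  (via Fenn)
Wendle: 31  (via Garth)
Orton: 32  (via Ravel)
Irby: 32  (via Ulver)
Kelso: 36  (via Garth)
Marden: 37  (via Fenn)
Neston: 48  (via Wendle)
Shortest route: Colne–Ravel–Garth–Wendle–Neston = 48 mi.

48 mi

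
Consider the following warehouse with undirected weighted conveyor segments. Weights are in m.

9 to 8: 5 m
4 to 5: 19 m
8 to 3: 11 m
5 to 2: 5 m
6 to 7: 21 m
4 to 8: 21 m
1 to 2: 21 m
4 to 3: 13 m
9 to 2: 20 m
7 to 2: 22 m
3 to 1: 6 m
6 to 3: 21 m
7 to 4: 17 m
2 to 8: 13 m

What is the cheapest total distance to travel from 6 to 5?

48 m

Compare a few routes:
6–7–2–5: 21+22+5 = 48
6–3–1–2–5: 21+6+21+5 = 53
6–3–8–2–5: 21+11+13+5 = 50
The minimum is 48 m via 6–7–2–5.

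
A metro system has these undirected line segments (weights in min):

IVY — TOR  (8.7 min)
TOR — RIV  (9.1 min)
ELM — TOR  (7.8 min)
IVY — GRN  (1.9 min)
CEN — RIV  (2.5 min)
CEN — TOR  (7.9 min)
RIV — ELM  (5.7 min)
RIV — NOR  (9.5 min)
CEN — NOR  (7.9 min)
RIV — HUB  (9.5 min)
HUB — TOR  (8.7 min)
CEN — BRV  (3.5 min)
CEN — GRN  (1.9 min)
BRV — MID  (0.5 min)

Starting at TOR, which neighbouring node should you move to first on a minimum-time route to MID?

CEN

Candidate routes:
TOR - CEN - BRV - MID: 7.9+3.5+0.5 = 11.9
TOR - RIV - CEN - BRV - MID: 9.1+2.5+3.5+0.5 = 15.6
The minimum is 11.9 min via TOR - CEN - BRV - MID.
So from TOR the first move is to CEN.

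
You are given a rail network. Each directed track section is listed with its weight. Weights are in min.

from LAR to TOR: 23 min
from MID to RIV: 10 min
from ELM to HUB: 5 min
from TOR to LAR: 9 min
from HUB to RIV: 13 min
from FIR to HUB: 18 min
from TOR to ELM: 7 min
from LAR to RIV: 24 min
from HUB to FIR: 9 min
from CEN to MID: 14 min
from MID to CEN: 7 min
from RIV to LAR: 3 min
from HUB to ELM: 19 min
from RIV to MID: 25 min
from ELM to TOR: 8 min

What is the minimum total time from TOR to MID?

50 min

Compare a few routes:
TOR–ELM–HUB–RIV–MID: 7+5+13+25 = 50
TOR–LAR–RIV–MID: 9+24+25 = 58
Cheapest is TOR–ELM–HUB–RIV–MID at 50 min.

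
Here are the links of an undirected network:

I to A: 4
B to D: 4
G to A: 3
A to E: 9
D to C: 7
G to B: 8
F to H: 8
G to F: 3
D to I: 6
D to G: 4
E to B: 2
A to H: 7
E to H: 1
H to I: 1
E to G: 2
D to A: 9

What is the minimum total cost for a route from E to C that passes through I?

15

Shortest E→I: E–H–I = 2
Best I to C: I–D–C costing 13
Total via I: 2 + 13 = 15.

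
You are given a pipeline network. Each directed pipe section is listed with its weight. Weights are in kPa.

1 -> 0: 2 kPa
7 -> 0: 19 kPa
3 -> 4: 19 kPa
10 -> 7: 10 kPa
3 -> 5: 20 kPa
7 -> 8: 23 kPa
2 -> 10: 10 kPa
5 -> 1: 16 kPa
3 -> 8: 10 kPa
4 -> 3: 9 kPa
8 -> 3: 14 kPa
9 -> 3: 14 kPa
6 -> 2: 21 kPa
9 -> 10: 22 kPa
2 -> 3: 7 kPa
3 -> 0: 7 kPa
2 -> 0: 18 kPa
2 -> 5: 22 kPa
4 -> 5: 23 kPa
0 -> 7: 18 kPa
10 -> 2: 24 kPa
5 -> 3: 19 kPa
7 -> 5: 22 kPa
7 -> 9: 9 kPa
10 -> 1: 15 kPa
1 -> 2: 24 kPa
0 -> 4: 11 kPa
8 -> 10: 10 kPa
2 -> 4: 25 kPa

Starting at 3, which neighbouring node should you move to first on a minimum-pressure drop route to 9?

0

Compare a few routes:
3 - 8 - 10 - 7 - 9: 10+10+10+9 = 39
3 - 8 - 10 - 1 - 0 - 7 - 9: 10+10+15+2+18+9 = 64
3 - 5 - 1 - 0 - 7 - 9: 20+16+2+18+9 = 65
3 - 0 - 7 - 9: 7+18+9 = 34
The minimum is 34 kPa via 3 - 0 - 7 - 9.
So from 3 the first move is to 0.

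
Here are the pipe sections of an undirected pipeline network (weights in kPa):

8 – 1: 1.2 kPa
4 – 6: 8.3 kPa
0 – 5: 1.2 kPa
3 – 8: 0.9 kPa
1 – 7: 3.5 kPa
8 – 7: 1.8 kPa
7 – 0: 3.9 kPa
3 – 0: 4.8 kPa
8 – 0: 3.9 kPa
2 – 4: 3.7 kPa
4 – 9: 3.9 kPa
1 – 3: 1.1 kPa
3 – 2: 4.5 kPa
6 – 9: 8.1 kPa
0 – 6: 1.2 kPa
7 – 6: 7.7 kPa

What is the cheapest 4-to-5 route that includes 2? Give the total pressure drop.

Best 4 to 2: 4 → 2 costing 3.7
Shortest 2→5: 2 → 3 → 0 → 5 = 10.5
Total via 2: 3.7 + 10.5 = 14.2 kPa.

14.2 kPa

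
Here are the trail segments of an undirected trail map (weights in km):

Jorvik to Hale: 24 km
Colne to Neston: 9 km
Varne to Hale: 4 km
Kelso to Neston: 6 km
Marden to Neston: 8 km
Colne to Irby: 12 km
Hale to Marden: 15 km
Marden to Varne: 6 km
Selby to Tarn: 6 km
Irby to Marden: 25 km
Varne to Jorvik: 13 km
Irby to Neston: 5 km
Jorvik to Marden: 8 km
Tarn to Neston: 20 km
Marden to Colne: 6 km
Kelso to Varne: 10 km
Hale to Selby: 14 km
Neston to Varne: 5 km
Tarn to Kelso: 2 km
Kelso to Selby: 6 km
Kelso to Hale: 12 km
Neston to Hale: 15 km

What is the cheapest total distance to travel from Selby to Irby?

Enumerating some paths:
Selby → Tarn → Kelso → Neston → Irby: 6+2+6+5 = 19
Selby → Kelso → Neston → Irby: 6+6+5 = 17
Selby → Kelso → Varne → Neston → Irby: 6+10+5+5 = 26
The minimum is 17 km via Selby → Kelso → Neston → Irby.

17 km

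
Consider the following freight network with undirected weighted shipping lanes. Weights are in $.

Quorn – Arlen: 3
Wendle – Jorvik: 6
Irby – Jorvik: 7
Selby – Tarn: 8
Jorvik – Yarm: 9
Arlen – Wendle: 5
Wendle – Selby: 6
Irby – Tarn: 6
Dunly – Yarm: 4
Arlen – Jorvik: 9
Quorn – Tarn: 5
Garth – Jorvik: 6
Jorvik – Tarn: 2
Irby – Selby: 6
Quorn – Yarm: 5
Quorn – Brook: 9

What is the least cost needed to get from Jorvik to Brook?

$16

Candidate routes:
Jorvik–Yarm–Quorn–Brook: 9+5+9 = 23
Jorvik–Arlen–Quorn–Brook: 9+3+9 = 21
Jorvik–Tarn–Quorn–Brook: 2+5+9 = 16
Cheapest is Jorvik–Tarn–Quorn–Brook at $16.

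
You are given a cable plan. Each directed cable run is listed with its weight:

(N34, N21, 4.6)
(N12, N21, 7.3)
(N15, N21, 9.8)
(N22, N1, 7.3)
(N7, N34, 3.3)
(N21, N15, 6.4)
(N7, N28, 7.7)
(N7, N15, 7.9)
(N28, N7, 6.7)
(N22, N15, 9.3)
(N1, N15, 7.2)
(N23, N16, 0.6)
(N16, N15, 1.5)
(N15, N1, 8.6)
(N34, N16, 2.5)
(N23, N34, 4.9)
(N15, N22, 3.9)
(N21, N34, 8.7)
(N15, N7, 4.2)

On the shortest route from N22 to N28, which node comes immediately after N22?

N15

Candidate routes:
N22 → N15 → N7 → N28: 9.3+4.2+7.7 = 21.2
N22 → N1 → N15 → N7 → N28: 7.3+7.2+4.2+7.7 = 26.4
Cheapest is N22 → N15 → N7 → N28 at 21.2.
So from N22 the first move is to N15.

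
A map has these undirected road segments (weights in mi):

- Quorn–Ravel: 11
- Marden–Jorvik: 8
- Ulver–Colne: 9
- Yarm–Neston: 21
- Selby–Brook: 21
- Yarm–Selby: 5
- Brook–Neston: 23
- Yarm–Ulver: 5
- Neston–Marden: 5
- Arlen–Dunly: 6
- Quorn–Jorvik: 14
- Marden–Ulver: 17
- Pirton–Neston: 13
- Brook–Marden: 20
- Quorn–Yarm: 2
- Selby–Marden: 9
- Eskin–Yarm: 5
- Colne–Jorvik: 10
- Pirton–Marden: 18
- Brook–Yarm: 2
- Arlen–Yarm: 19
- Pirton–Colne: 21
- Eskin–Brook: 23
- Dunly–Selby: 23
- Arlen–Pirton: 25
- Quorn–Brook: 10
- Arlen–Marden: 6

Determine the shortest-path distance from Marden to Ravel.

27 mi

Running Dijkstra from Marden:
Marden: 0
Neston: 5  (via Marden)
Arlen: 6  (via Marden)
Jorvik: 8  (via Marden)
Selby: 9  (via Marden)
Dunly: 12  (via Arlen)
Yarm: 14  (via Selby)
Quorn: 16  (via Yarm)
Brook: 16  (via Yarm)
Ulver: 17  (via Marden)
Colne: 18  (via Jorvik)
Pirton: 18  (via Marden)
Eskin: 19  (via Yarm)
Ravel: 27  (via Quorn)
Shortest route: Marden → Selby → Yarm → Quorn → Ravel = 27 mi.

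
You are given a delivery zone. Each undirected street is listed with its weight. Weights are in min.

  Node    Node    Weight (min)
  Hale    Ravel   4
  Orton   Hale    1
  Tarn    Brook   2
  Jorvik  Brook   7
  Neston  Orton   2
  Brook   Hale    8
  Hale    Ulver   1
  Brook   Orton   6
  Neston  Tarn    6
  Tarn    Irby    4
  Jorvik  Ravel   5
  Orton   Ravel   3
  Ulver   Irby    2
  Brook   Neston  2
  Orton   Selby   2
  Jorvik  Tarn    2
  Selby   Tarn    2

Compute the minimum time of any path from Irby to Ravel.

Compare a few routes:
Irby–Tarn–Jorvik–Ravel: 4+2+5 = 11
Irby–Ulver–Hale–Ravel: 2+1+4 = 7
Irby–Tarn–Selby–Orton–Ravel: 4+2+2+3 = 11
The minimum is 7 min via Irby–Ulver–Hale–Ravel.

7 min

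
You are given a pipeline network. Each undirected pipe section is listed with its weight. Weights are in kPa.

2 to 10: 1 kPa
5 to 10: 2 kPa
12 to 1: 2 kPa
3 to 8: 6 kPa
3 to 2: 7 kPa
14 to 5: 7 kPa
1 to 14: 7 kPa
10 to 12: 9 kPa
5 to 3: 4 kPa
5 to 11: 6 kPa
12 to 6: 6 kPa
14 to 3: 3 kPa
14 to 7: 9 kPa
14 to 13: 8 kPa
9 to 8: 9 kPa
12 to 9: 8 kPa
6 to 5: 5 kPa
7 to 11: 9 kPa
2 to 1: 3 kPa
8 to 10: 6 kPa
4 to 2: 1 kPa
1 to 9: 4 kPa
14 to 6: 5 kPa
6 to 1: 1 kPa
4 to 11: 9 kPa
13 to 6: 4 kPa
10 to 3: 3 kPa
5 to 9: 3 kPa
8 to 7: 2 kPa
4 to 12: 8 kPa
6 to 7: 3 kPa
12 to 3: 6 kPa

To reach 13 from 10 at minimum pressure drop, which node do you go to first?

Candidate routes:
10 - 3 - 14 - 13: 3+3+8 = 14
10 - 5 - 6 - 13: 2+5+4 = 11
10 - 2 - 1 - 6 - 13: 1+3+1+4 = 9
10 - 5 - 9 - 1 - 6 - 13: 2+3+4+1+4 = 14
The minimum is 9 kPa via 10 - 2 - 1 - 6 - 13.
So from 10 the first move is to 2.

2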